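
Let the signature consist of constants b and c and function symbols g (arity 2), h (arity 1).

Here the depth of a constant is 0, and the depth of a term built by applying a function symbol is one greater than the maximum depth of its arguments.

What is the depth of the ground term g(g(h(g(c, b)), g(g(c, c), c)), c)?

4

depth(g(c, b)) = 1 + max(0, 0) = 1
depth(h(g(c, b))) = 1 + depth(g(c, b)) = 1 + 1 = 2
depth(g(c, c)) = 1 + max(0, 0) = 1
depth(g(g(c, c), c)) = 1 + max(1, 0) = 2
depth(g(h(g(c, b)), g(g(c, c), c))) = 1 + max(2, 2) = 3
depth(g(g(h(g(c, b)), g(g(c, c), c)), c)) = 1 + max(3, 0) = 4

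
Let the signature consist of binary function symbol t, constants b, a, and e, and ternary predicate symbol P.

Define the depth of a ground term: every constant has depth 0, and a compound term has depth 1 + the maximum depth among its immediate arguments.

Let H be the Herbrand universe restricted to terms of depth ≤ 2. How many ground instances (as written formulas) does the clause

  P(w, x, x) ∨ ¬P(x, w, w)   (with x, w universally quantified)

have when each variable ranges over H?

Ground terms of depth ≤ 2:
  If N_k denotes the number of depth-≤k ground terms, the 3 constants give N_0 = 3, and each function symbol of arity r contributes N_{k-1}^r new terms at level k: N_k = 3 + N_{k-1}^2.
  N_0 = 3
  N_1 = 3 + 3^2 = 12
  N_2 = 3 + 12^2 = 147
So there are 147 ground terms available for substitution.
The clause has 2 distinct variables (x, w), each appearing in the body. In the free term algebra distinct substitutions yield syntactically distinct ground instances.
Number of ground instances = 147^2 = 21609.

21609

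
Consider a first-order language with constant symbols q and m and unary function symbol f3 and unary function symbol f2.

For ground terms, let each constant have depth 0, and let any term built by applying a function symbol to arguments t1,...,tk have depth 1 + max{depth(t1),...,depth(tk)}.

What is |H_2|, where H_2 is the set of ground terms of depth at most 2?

14

If N_k denotes the number of depth-≤k ground terms, the 2 constants give N_0 = 2, and each function symbol of arity r contributes N_{k-1}^r new terms at level k: N_k = 2 + N_{k-1} + N_{k-1}.
N_0 = 2
N_1 = 2 + 2 + 2 = 6
N_2 = 2 + 6 + 6 = 14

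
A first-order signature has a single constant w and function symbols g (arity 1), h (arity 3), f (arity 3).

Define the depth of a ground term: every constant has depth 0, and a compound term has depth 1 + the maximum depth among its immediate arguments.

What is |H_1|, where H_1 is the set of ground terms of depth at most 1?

Let N_k = |{terms of depth ≤ k}|. Then N_0 = 1 and N_k = 1 + N_{k-1} + N_{k-1}^3 + N_{k-1}^3 for k ≥ 1 (one summand per function symbol, arity giving the exponent).
N_0 = 1
N_1 = 1 + 1 + 1^3 + 1^3 = 4

4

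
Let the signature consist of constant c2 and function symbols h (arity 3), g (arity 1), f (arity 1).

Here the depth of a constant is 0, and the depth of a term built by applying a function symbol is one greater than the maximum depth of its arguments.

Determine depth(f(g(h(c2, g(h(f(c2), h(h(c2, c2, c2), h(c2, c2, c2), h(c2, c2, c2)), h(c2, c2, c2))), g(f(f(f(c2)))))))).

7

depth(f(c2)) = 1 + depth(c2) = 1 + 0 = 1
depth(h(c2, c2, c2)) = 1 + max(0, 0, 0) = 1
depth(h(h(c2, c2, c2), h(c2, c2, c2), h(c2, c2, c2))) = 1 + max(1, 1, 1) = 2
depth(h(f(c2), h(h(c2, c2, c2), h(c2, c2, c2), h(c2, c2, c2)), h(c2, c2, c2))) = 1 + max(1, 2, 1) = 3
depth(g(h(f(c2), h(h(c2, c2, c2), h(c2, c2, c2), h(c2, c2, c2)), h(c2, c2, c2)))) = 1 + depth(h(f(c2), h(h(c2, c2, c2), h(c2, c2, c2), h(c2, c2, c2)), h(c2, c2, c2))) = 1 + 3 = 4
depth(f(f(c2))) = 1 + depth(f(c2)) = 1 + 1 = 2
depth(f(f(f(c2)))) = 1 + depth(f(f(c2))) = 1 + 2 = 3
depth(g(f(f(f(c2))))) = 1 + depth(f(f(f(c2)))) = 1 + 3 = 4
depth(h(c2, g(h(f(c2), h(h(c2, c2, c2), h(c2, c2, c2), h(c2, c2, c2)), h(c2, c2, c2))), g(f(f(f(c2)))))) = 1 + max(0, 4, 4) = 5
depth(g(h(c2, g(h(f(c2), h(h(c2, c2, c2), h(c2, c2, c2), h(c2, c2, c2)), h(c2, c2, c2))), g(f(f(f(c2))))))) = 1 + depth(h(c2, g(h(f(c2), h(h(c2, c2, c2), h(c2, c2, c2), h(c2, c2, c2)), h(c2, c2, c2))), g(f(f(f(c2)))))) = 1 + 5 = 6
depth(f(g(h(c2, g(h(f(c2), h(h(c2, c2, c2), h(c2, c2, c2), h(c2, c2, c2)), h(c2, c2, c2))), g(f(f(f(c2)))))))) = 1 + depth(g(h(c2, g(h(f(c2), h(h(c2, c2, c2), h(c2, c2, c2), h(c2, c2, c2)), h(c2, c2, c2))), g(f(f(f(c2))))))) = 1 + 6 = 7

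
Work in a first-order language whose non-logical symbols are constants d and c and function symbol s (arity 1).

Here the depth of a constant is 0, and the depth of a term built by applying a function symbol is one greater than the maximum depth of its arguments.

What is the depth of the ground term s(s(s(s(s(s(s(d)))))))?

depth(s(d)) = 1 + depth(d) = 1 + 0 = 1
depth(s(s(d))) = 1 + depth(s(d)) = 1 + 1 = 2
depth(s(s(s(d)))) = 1 + depth(s(s(d))) = 1 + 2 = 3
depth(s(s(s(s(d))))) = 1 + depth(s(s(s(d)))) = 1 + 3 = 4
depth(s(s(s(s(s(d)))))) = 1 + depth(s(s(s(s(d))))) = 1 + 4 = 5
depth(s(s(s(s(s(s(d))))))) = 1 + depth(s(s(s(s(s(d)))))) = 1 + 5 = 6
depth(s(s(s(s(s(s(s(d)))))))) = 1 + depth(s(s(s(s(s(s(d))))))) = 1 + 6 = 7

7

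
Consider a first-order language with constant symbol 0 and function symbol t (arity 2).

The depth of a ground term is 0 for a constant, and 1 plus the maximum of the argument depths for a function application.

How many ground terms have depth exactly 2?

3

Write N_k for the number of ground terms of depth ≤ k. A term of depth ≤ k is either a constant or a function symbol applied to arguments of depth ≤ k−1, so N_k = 1 + N_{k-1}^2.
N_0 = 1
N_1 = 1 + 1^2 = 2
N_2 = 1 + 2^2 = 5
Terms of depth exactly 2: N_2 − N_1 = 5 − 2 = 3.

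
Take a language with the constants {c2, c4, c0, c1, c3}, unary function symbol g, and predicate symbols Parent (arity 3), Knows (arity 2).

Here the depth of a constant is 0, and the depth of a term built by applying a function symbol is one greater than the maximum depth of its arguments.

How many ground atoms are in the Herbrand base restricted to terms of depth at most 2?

First count ground terms of depth ≤ 2.
Let N_k = |{terms of depth ≤ k}|. Then N_0 = 5 and N_k = 5 + N_{k-1} for k ≥ 1 (one summand per function symbol, arity giving the exponent).
N_0 = 5
N_1 = 5 + 5 = 10
N_2 = 5 + 10 = 15
So |H| = 15.
Ground atoms are formed by filling each argument slot of a predicate with a term from H, so an r-ary predicate gives |H|^r atoms:
  Parent: 15^3 = 3375;  Knows: 15^2 = 225
Total ground atoms: 3375 + 225 = 3600.

3600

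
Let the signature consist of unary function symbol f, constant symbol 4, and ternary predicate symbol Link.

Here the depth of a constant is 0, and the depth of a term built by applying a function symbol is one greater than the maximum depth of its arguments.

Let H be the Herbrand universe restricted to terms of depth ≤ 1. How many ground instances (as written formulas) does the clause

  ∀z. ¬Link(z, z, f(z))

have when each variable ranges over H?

2

Ground terms of depth ≤ 1:
  Count level by level. With function symbols f/1, the terms of depth ≤ k are the 1 constant together with each function applied to depth-≤(k−1) tuples, so N_k = 1 + N_{k-1}.
  N_0 = 1
  N_1 = 1 + 1 = 2
  Explicitly: 4, f(4).
So there are 2 ground terms available for substitution.
The body mentions the single quantified variable z; since ground terms form a free algebra, no two substitutions collapse to the same formula.
Number of ground instances = 2.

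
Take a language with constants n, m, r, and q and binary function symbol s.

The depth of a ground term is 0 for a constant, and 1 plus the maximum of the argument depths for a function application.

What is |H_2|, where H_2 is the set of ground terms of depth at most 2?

If N_k denotes the number of depth-≤k ground terms, the 4 constants give N_0 = 4, and each function symbol of arity r contributes N_{k-1}^r new terms at level k: N_k = 4 + N_{k-1}^2.
N_0 = 4
N_1 = 4 + 4^2 = 20
N_2 = 4 + 20^2 = 404

404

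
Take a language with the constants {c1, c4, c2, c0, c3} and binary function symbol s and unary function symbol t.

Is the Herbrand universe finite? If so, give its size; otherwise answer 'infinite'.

infinite

The signature has at least one function symbol (s, arity 2) and at least one constant (c1).
Iterating s gives infinitely many distinct ground terms: c1, s(c1, c1), s(s(c1, c1), s(c1, c1)), ...
So the Herbrand universe is infinite.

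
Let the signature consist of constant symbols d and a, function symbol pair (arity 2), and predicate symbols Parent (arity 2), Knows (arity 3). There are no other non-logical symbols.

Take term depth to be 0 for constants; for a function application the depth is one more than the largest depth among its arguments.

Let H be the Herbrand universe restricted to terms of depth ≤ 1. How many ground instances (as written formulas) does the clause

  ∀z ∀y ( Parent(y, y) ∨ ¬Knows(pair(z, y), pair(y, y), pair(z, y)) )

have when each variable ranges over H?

Ground terms of depth ≤ 1:
  If N_k denotes the number of depth-≤k ground terms, the 2 constants give N_0 = 2, and each function symbol of arity r contributes N_{k-1}^r new terms at level k: N_k = 2 + N_{k-1}^2.
  N_0 = 2
  N_1 = 2 + 2^2 = 6
  Explicitly: d, a, pair(d, d), pair(d, a), pair(a, d), pair(a, a).
So there are 6 ground terms available for substitution.
Each of z, y ranges independently over the available ground terms, and distinct assignments produce distinct instances.
Number of ground instances = 6^2 = 36.

36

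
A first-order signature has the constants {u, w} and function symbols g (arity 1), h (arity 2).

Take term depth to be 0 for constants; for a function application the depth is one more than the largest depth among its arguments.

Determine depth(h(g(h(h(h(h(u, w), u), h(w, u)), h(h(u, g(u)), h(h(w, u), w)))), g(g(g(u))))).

6

depth(h(u, w)) = 1 + max(0, 0) = 1
depth(h(h(u, w), u)) = 1 + max(1, 0) = 2
depth(h(w, u)) = 1 + max(0, 0) = 1
depth(h(h(h(u, w), u), h(w, u))) = 1 + max(2, 1) = 3
depth(g(u)) = 1 + depth(u) = 1 + 0 = 1
depth(h(u, g(u))) = 1 + max(0, 1) = 2
depth(h(h(w, u), w)) = 1 + max(1, 0) = 2
depth(h(h(u, g(u)), h(h(w, u), w))) = 1 + max(2, 2) = 3
depth(h(h(h(h(u, w), u), h(w, u)), h(h(u, g(u)), h(h(w, u), w)))) = 1 + max(3, 3) = 4
depth(g(h(h(h(h(u, w), u), h(w, u)), h(h(u, g(u)), h(h(w, u), w))))) = 1 + depth(h(h(h(h(u, w), u), h(w, u)), h(h(u, g(u)), h(h(w, u), w)))) = 1 + 4 = 5
depth(g(g(u))) = 1 + depth(g(u)) = 1 + 1 = 2
depth(g(g(g(u)))) = 1 + depth(g(g(u))) = 1 + 2 = 3
depth(h(g(h(h(h(h(u, w), u), h(w, u)), h(h(u, g(u)), h(h(w, u), w)))), g(g(g(u))))) = 1 + max(5, 3) = 6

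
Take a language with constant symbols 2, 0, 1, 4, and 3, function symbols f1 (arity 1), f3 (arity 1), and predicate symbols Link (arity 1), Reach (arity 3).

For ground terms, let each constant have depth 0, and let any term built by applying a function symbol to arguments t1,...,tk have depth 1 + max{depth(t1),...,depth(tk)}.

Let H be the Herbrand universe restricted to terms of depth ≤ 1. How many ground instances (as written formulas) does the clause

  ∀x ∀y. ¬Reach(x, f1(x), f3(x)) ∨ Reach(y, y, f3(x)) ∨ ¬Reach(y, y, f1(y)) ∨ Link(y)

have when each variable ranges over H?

225

Ground terms of depth ≤ 1:
  Count level by level. With function symbols f1/1, f3/1, the terms of depth ≤ k are the 5 constants together with each function applied to depth-≤(k−1) tuples, so N_k = 5 + N_{k-1} + N_{k-1}.
  N_0 = 5
  N_1 = 5 + 5 + 5 = 15
So there are 15 ground terms available for substitution.
Each of x, y ranges independently over the available ground terms, and distinct assignments produce distinct instances.
Number of ground instances = 15^2 = 225.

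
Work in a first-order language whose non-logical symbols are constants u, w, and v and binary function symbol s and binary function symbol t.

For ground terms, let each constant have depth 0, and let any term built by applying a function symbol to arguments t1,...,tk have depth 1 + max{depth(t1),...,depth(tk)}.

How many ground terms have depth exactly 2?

If N_k denotes the number of depth-≤k ground terms, the 3 constants give N_0 = 3, and each function symbol of arity r contributes N_{k-1}^r new terms at level k: N_k = 3 + N_{k-1}^2 + N_{k-1}^2.
N_0 = 3
N_1 = 3 + 3^2 + 3^2 = 21
N_2 = 3 + 21^2 + 21^2 = 885
Terms of depth exactly 2: N_2 − N_1 = 885 − 21 = 864.

864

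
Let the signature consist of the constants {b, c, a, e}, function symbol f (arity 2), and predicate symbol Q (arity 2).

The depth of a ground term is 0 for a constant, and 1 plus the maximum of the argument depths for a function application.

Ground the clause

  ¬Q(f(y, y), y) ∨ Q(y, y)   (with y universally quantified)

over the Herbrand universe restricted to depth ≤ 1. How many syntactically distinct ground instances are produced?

Ground terms of depth ≤ 1:
  Write N_k for the number of ground terms of depth ≤ k. A term of depth ≤ k is either a constant or a function symbol applied to arguments of depth ≤ k−1, so N_k = 4 + N_{k-1}^2.
  N_0 = 4
  N_1 = 4 + 4^2 = 20
So there are 20 ground terms available for substitution.
There is 1 variable to instantiate (y),  occurring in at least one literal, so different choices give different ground instances.
Number of ground instances = 20.

20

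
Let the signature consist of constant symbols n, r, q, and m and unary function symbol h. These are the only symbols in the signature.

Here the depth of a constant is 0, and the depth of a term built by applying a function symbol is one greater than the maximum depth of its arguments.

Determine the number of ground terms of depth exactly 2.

Write N_k for the number of ground terms of depth ≤ k. A term of depth ≤ k is either a constant or a function symbol applied to arguments of depth ≤ k−1, so N_k = 4 + N_{k-1}.
N_0 = 4
N_1 = 4 + 4 = 8
N_2 = 4 + 8 = 12
Terms of depth exactly 2: N_2 − N_1 = 12 − 8 = 4.

4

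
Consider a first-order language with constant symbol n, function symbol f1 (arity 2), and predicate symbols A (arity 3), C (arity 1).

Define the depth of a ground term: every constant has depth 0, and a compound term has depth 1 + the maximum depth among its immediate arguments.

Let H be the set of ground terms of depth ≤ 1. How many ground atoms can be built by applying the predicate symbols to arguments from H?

First count ground terms of depth ≤ 1.
Count level by level. With function symbols f1/2, the terms of depth ≤ k are the 1 constant together with each function applied to depth-≤(k−1) tuples, so N_k = 1 + N_{k-1}^2.
N_0 = 1
N_1 = 1 + 1^2 = 2
So |H| = 2.
For each predicate symbol, the number of ground atoms is |H| raised to its arity; summing:
  A: 2^3 = 8;  C: 2
Total ground atoms: 8 + 2 = 10.

10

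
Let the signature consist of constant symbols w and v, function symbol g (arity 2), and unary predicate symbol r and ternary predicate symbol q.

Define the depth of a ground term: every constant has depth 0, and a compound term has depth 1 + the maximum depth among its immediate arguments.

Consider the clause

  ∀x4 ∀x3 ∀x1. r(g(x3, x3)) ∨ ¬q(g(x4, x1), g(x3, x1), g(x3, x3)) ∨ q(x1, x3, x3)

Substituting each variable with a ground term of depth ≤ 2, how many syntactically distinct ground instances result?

54872

Ground terms of depth ≤ 2:
  Count level by level. With function symbols g/2, the terms of depth ≤ k are the 2 constants together with each function applied to depth-≤(k−1) tuples, so N_k = 2 + N_{k-1}^2.
  N_0 = 2
  N_1 = 2 + 2^2 = 6
  N_2 = 2 + 6^2 = 38
So there are 38 ground terms available for substitution.
The clause has 3 distinct variables (x4, x3, x1), each appearing in the body. In the free term algebra distinct substitutions yield syntactically distinct ground instances.
Number of ground instances = 38^3 = 54872.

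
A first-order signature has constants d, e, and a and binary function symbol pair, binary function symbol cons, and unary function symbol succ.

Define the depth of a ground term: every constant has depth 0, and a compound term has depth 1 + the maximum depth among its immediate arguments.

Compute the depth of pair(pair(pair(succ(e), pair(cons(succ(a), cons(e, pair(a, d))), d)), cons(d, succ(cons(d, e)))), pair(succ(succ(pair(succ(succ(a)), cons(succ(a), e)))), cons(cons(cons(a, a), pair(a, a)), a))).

7

depth(succ(e)) = 1 + depth(e) = 1 + 0 = 1
depth(succ(a)) = 1 + depth(a) = 1 + 0 = 1
depth(pair(a, d)) = 1 + max(0, 0) = 1
depth(cons(e, pair(a, d))) = 1 + max(0, 1) = 2
depth(cons(succ(a), cons(e, pair(a, d)))) = 1 + max(1, 2) = 3
depth(pair(cons(succ(a), cons(e, pair(a, d))), d)) = 1 + max(3, 0) = 4
depth(pair(succ(e), pair(cons(succ(a), cons(e, pair(a, d))), d))) = 1 + max(1, 4) = 5
depth(cons(d, e)) = 1 + max(0, 0) = 1
depth(succ(cons(d, e))) = 1 + depth(cons(d, e)) = 1 + 1 = 2
depth(cons(d, succ(cons(d, e)))) = 1 + max(0, 2) = 3
depth(pair(pair(succ(e), pair(cons(succ(a), cons(e, pair(a, d))), d)), cons(d, succ(cons(d, e))))) = 1 + max(5, 3) = 6
depth(succ(succ(a))) = 1 + depth(succ(a)) = 1 + 1 = 2
depth(cons(succ(a), e)) = 1 + max(1, 0) = 2
depth(pair(succ(succ(a)), cons(succ(a), e))) = 1 + max(2, 2) = 3
depth(succ(pair(succ(succ(a)), cons(succ(a), e)))) = 1 + depth(pair(succ(succ(a)), cons(succ(a), e))) = 1 + 3 = 4
depth(succ(succ(pair(succ(succ(a)), cons(succ(a), e))))) = 1 + depth(succ(pair(succ(succ(a)), cons(succ(a), e)))) = 1 + 4 = 5
depth(cons(a, a)) = 1 + max(0, 0) = 1
depth(pair(a, a)) = 1 + max(0, 0) = 1
depth(cons(cons(a, a), pair(a, a))) = 1 + max(1, 1) = 2
depth(cons(cons(cons(a, a), pair(a, a)), a)) = 1 + max(2, 0) = 3
depth(pair(succ(succ(pair(succ(succ(a)), cons(succ(a), e)))), cons(cons(cons(a, a), pair(a, a)), a))) = 1 + max(5, 3) = 6
depth(pair(pair(pair(succ(e), pair(cons(succ(a), cons(e, pair(a, d))), d)), cons(d, succ(cons(d, e)))), pair(succ(succ(pair(succ(succ(a)), cons(succ(a), e)))), cons(cons(cons(a, a), pair(a, a)), a)))) = 1 + max(6, 6) = 7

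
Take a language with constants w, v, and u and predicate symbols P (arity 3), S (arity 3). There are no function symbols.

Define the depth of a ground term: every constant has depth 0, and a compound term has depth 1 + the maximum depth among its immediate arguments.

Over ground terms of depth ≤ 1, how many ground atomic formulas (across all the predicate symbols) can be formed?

54

First count ground terms of depth ≤ 1.
With no function symbols every ground term is a constant, so there are exactly 3 ground terms at every depth bound.
N_0 = 3
N_1 = 3
Explicitly: w, v, u.
So |H| = 3.
For each predicate symbol, the number of ground atoms is |H| raised to its arity; summing:
  P: 3^3 = 27;  S: 3^3 = 27
Total ground atoms: 27 + 27 = 54.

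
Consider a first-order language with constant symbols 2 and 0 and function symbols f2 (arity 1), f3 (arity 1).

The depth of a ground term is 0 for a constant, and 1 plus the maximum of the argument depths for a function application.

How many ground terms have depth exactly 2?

8

Let N_k count ground terms of depth at most k. Each non-constant term of depth ≤ k is some function symbol applied to depth-≤(k−1) arguments, giving N_k = 2 + N_{k-1} + N_{k-1}.
N_0 = 2
N_1 = 2 + 2 + 2 = 6
N_2 = 2 + 6 + 6 = 14
Terms of depth exactly 2: N_2 − N_1 = 14 − 6 = 8.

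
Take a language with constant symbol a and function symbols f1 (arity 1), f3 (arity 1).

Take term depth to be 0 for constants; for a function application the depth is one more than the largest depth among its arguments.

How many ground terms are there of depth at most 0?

1

Count level by level. With function symbols f1/1, f3/1, the terms of depth ≤ k are the 1 constant together with each function applied to depth-≤(k−1) tuples, so N_k = 1 + N_{k-1} + N_{k-1}.
N_0 = 1
Explicitly: a.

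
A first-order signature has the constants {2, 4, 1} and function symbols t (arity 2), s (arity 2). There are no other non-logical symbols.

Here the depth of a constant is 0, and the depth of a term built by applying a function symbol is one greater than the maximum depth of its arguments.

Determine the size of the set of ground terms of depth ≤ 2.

885

If N_k denotes the number of depth-≤k ground terms, the 3 constants give N_0 = 3, and each function symbol of arity r contributes N_{k-1}^r new terms at level k: N_k = 3 + N_{k-1}^2 + N_{k-1}^2.
N_0 = 3
N_1 = 3 + 3^2 + 3^2 = 21
N_2 = 3 + 21^2 + 21^2 = 885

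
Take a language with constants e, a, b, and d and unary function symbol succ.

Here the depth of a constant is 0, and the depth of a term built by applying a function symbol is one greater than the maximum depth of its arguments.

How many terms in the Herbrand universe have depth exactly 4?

Count level by level. With function symbols succ/1, the terms of depth ≤ k are the 4 constants together with each function applied to depth-≤(k−1) tuples, so N_k = 4 + N_{k-1}.
N_0 = 4
N_1 = 4 + 4 = 8
N_2 = 4 + 8 = 12
N_3 = 4 + 12 = 16
N_4 = 4 + 16 = 20
Terms of depth exactly 4: N_4 − N_3 = 20 − 16 = 4.

4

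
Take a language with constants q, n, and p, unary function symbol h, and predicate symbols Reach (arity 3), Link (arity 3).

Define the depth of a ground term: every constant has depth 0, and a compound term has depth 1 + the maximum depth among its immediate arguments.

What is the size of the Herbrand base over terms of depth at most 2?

First count ground terms of depth ≤ 2.
If N_k denotes the number of depth-≤k ground terms, the 3 constants give N_0 = 3, and each function symbol of arity r contributes N_{k-1}^r new terms at level k: N_k = 3 + N_{k-1}.
N_0 = 3
N_1 = 3 + 3 = 6
N_2 = 3 + 6 = 9
Explicitly: q, n, p, h(q), h(n), h(p), h(h(q)), h(h(n)), h(h(p)).
So |H| = 9.
Ground atoms are formed by filling each argument slot of a predicate with a term from H, so an r-ary predicate gives |H|^r atoms:
  Reach: 9^3 = 729;  Link: 9^3 = 729
Total ground atoms: 729 + 729 = 1458.

1458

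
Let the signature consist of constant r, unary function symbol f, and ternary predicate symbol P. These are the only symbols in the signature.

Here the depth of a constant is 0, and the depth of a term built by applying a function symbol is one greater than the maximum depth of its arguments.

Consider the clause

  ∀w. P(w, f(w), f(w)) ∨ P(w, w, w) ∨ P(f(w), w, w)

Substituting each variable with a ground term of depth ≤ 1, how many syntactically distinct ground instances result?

Ground terms of depth ≤ 1:
  Let N_k = |{terms of depth ≤ k}|. Then N_0 = 1 and N_k = 1 + N_{k-1} for k ≥ 1 (one summand per function symbol, arity giving the exponent).
  N_0 = 1
  N_1 = 1 + 1 = 2
  Explicitly: r, f(r).
So there are 2 ground terms available for substitution.
There is 1 variable to instantiate (w),  occurring in at least one literal, so different choices give different ground instances.
Number of ground instances = 2.

2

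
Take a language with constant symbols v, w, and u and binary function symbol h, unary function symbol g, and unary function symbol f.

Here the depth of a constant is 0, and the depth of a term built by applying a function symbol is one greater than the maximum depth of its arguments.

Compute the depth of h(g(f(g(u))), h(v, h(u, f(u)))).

depth(g(u)) = 1 + depth(u) = 1 + 0 = 1
depth(f(g(u))) = 1 + depth(g(u)) = 1 + 1 = 2
depth(g(f(g(u)))) = 1 + depth(f(g(u))) = 1 + 2 = 3
depth(f(u)) = 1 + depth(u) = 1 + 0 = 1
depth(h(u, f(u))) = 1 + max(0, 1) = 2
depth(h(v, h(u, f(u)))) = 1 + max(0, 2) = 3
depth(h(g(f(g(u))), h(v, h(u, f(u))))) = 1 + max(3, 3) = 4

4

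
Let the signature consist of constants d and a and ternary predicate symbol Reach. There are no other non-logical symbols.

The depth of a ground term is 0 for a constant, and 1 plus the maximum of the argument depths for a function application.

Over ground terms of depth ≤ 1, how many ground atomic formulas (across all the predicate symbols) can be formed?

8

First count ground terms of depth ≤ 1.
With no function symbols every ground term is a constant, so there are exactly 2 ground terms at every depth bound.
N_0 = 2
N_1 = 2
Explicitly: d, a.
So |H| = 2.
For each predicate symbol, the number of ground atoms is |H| raised to its arity; summing:
  Reach: 2^3 = 8
Total ground atoms: 8.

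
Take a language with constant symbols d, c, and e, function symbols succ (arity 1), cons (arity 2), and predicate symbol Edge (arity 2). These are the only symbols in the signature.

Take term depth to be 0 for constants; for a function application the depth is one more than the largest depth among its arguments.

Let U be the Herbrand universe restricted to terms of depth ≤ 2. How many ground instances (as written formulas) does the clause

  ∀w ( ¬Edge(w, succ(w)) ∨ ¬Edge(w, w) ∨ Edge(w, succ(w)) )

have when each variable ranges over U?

Ground terms of depth ≤ 2:
  Count level by level. With function symbols succ/1, cons/2, the terms of depth ≤ k are the 3 constants together with each function applied to depth-≤(k−1) tuples, so N_k = 3 + N_{k-1} + N_{k-1}^2.
  N_0 = 3
  N_1 = 3 + 3 + 3^2 = 15
  N_2 = 3 + 15 + 15^2 = 243
So there are 243 ground terms available for substitution.
The variable w ranges independently over the available ground terms, and distinct assignments produce distinct instances.
Number of ground instances = 243.

243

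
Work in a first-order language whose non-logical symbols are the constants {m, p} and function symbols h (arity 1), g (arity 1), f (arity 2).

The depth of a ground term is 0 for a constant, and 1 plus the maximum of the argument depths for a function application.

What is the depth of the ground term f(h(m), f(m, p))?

depth(h(m)) = 1 + depth(m) = 1 + 0 = 1
depth(f(m, p)) = 1 + max(0, 0) = 1
depth(f(h(m), f(m, p))) = 1 + max(1, 1) = 2

2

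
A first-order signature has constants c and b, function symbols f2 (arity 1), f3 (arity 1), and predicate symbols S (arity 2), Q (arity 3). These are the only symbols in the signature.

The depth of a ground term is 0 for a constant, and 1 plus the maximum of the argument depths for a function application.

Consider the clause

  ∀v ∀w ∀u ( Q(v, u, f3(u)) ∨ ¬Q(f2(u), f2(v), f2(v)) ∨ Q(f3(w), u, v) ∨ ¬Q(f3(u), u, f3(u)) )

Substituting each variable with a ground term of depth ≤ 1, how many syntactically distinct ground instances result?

216

Ground terms of depth ≤ 1:
  Let N_k count ground terms of depth at most k. Each non-constant term of depth ≤ k is some function symbol applied to depth-≤(k−1) arguments, giving N_k = 2 + N_{k-1} + N_{k-1}.
  N_0 = 2
  N_1 = 2 + 2 + 2 = 6
So there are 6 ground terms available for substitution.
Each of v, w, u ranges independently over the available ground terms, and distinct assignments produce distinct instances.
Number of ground instances = 6^3 = 216.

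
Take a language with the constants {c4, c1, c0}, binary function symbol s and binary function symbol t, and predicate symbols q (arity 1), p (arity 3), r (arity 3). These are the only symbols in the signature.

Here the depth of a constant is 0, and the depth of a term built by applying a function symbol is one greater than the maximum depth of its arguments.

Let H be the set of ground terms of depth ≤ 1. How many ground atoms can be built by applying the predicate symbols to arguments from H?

First count ground terms of depth ≤ 1.
Write N_k for the number of ground terms of depth ≤ k. A term of depth ≤ k is either a constant or a function symbol applied to arguments of depth ≤ k−1, so N_k = 3 + N_{k-1}^2 + N_{k-1}^2.
N_0 = 3
N_1 = 3 + 3^2 + 3^2 = 21
So |H| = 21.
Ground atoms are formed by filling each argument slot of a predicate with a term from H, so an r-ary predicate gives |H|^r atoms:
  q: 21;  p: 21^3 = 9261;  r: 21^3 = 9261
Total ground atoms: 21 + 9261 + 9261 = 18543.

18543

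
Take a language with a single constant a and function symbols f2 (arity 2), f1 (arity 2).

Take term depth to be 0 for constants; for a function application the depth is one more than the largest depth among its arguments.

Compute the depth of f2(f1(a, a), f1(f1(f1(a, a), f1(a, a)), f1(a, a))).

4

depth(f1(a, a)) = 1 + max(0, 0) = 1
depth(f1(f1(a, a), f1(a, a))) = 1 + max(1, 1) = 2
depth(f1(f1(f1(a, a), f1(a, a)), f1(a, a))) = 1 + max(2, 1) = 3
depth(f2(f1(a, a), f1(f1(f1(a, a), f1(a, a)), f1(a, a)))) = 1 + max(1, 3) = 4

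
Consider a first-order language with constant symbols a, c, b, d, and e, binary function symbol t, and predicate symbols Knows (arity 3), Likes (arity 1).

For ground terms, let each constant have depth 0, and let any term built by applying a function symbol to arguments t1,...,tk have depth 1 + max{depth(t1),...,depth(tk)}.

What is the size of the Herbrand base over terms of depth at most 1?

First count ground terms of depth ≤ 1.
If N_k denotes the number of depth-≤k ground terms, the 5 constants give N_0 = 5, and each function symbol of arity r contributes N_{k-1}^r new terms at level k: N_k = 5 + N_{k-1}^2.
N_0 = 5
N_1 = 5 + 5^2 = 30
So |H| = 30.
A ground atom is a predicate applied to a tuple of terms from H, so the count is the sum over predicates of |H|^arity:
  Knows: 30^3 = 27000;  Likes: 30
Total ground atoms: 27000 + 30 = 27030.

27030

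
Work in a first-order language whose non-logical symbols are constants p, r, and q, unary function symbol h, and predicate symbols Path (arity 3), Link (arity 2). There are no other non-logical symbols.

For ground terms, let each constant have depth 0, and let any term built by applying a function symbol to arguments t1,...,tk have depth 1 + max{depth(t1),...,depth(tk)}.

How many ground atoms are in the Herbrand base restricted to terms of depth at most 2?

810

First count ground terms of depth ≤ 2.
Let N_k count ground terms of depth at most k. Each non-constant term of depth ≤ k is some function symbol applied to depth-≤(k−1) arguments, giving N_k = 3 + N_{k-1}.
N_0 = 3
N_1 = 3 + 3 = 6
N_2 = 3 + 6 = 9
Explicitly: p, r, q, h(p), h(r), h(q), h(h(p)), h(h(r)), h(h(q)).
So |H| = 9.
Ground atoms are formed by filling each argument slot of a predicate with a term from H, so an r-ary predicate gives |H|^r atoms:
  Path: 9^3 = 729;  Link: 9^2 = 81
Total ground atoms: 729 + 81 = 810.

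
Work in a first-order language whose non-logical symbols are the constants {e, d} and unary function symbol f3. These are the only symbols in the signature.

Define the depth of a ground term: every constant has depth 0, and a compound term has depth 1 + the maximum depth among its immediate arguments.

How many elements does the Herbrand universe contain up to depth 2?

6

Let N_k count ground terms of depth at most k. Each non-constant term of depth ≤ k is some function symbol applied to depth-≤(k−1) arguments, giving N_k = 2 + N_{k-1}.
N_0 = 2
N_1 = 2 + 2 = 4
N_2 = 2 + 4 = 6
Explicitly: e, d, f3(e), f3(d), f3(f3(e)), f3(f3(d)).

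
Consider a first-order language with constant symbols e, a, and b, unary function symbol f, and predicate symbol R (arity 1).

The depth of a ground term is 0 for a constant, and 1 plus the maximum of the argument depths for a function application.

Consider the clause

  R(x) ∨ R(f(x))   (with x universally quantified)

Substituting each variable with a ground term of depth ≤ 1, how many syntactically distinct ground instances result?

6

Ground terms of depth ≤ 1:
  If N_k denotes the number of depth-≤k ground terms, the 3 constants give N_0 = 3, and each function symbol of arity r contributes N_{k-1}^r new terms at level k: N_k = 3 + N_{k-1}.
  N_0 = 3
  N_1 = 3 + 3 = 6
  Explicitly: e, a, b, f(e), f(a), f(b).
So there are 6 ground terms available for substitution.
The body mentions the single quantified variable x; since ground terms form a free algebra, no two substitutions collapse to the same formula.
Number of ground instances = 6.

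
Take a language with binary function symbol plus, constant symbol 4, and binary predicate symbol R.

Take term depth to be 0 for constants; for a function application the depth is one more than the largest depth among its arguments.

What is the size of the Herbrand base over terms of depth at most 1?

4

First count ground terms of depth ≤ 1.
Write N_k for the number of ground terms of depth ≤ k. A term of depth ≤ k is either a constant or a function symbol applied to arguments of depth ≤ k−1, so N_k = 1 + N_{k-1}^2.
N_0 = 1
N_1 = 1 + 1^2 = 2
Explicitly: 4, plus(4, 4).
So |H| = 2.
Ground atoms are formed by filling each argument slot of a predicate with a term from H, so an r-ary predicate gives |H|^r atoms:
  R: 2^2 = 4
Total ground atoms: 4.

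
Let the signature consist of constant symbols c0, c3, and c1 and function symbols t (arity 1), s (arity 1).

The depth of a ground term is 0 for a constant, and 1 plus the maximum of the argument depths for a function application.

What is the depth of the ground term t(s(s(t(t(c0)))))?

5

depth(t(c0)) = 1 + depth(c0) = 1 + 0 = 1
depth(t(t(c0))) = 1 + depth(t(c0)) = 1 + 1 = 2
depth(s(t(t(c0)))) = 1 + depth(t(t(c0))) = 1 + 2 = 3
depth(s(s(t(t(c0))))) = 1 + depth(s(t(t(c0)))) = 1 + 3 = 4
depth(t(s(s(t(t(c0)))))) = 1 + depth(s(s(t(t(c0))))) = 1 + 4 = 5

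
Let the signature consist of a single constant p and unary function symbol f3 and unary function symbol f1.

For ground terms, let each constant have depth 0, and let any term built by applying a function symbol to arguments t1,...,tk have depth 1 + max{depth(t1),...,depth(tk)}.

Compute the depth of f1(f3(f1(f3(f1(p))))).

5

depth(f1(p)) = 1 + depth(p) = 1 + 0 = 1
depth(f3(f1(p))) = 1 + depth(f1(p)) = 1 + 1 = 2
depth(f1(f3(f1(p)))) = 1 + depth(f3(f1(p))) = 1 + 2 = 3
depth(f3(f1(f3(f1(p))))) = 1 + depth(f1(f3(f1(p)))) = 1 + 3 = 4
depth(f1(f3(f1(f3(f1(p)))))) = 1 + depth(f3(f1(f3(f1(p))))) = 1 + 4 = 5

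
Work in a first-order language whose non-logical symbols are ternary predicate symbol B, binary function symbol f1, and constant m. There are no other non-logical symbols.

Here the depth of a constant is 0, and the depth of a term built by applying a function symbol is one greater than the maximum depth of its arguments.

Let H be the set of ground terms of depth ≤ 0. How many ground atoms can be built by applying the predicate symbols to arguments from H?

First count ground terms of depth ≤ 0.
If N_k denotes the number of depth-≤k ground terms, the 1 constant gives N_0 = 1, and each function symbol of arity r contributes N_{k-1}^r new terms at level k: N_k = 1 + N_{k-1}^2.
N_0 = 1
So |H| = 1.
A ground atom is a predicate applied to a tuple of terms from H, so the count is the sum over predicates of |H|^arity:
  B: 1^3 = 1
Total ground atoms: 1.

1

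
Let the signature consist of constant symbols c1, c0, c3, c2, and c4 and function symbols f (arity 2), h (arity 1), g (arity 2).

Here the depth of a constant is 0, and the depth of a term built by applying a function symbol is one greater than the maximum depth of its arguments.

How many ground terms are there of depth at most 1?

Count level by level. With function symbols f/2, h/1, g/2, the terms of depth ≤ k are the 5 constants together with each function applied to depth-≤(k−1) tuples, so N_k = 5 + N_{k-1}^2 + N_{k-1} + N_{k-1}^2.
N_0 = 5
N_1 = 5 + 5^2 + 5 + 5^2 = 60

60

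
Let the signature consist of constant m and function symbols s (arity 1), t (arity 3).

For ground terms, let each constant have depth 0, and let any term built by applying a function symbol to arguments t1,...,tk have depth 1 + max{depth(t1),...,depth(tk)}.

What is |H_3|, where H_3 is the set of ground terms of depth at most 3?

29823

Let N_k = |{terms of depth ≤ k}|. Then N_0 = 1 and N_k = 1 + N_{k-1} + N_{k-1}^3 for k ≥ 1 (one summand per function symbol, arity giving the exponent).
N_0 = 1
N_1 = 1 + 1 + 1^3 = 3
N_2 = 1 + 3 + 3^3 = 31
N_3 = 1 + 31 + 31^3 = 29823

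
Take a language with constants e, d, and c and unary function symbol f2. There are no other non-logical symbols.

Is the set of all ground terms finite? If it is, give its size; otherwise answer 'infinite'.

The signature has at least one function symbol (f2, arity 1) and at least one constant (e).
Iterating f2 gives infinitely many distinct ground terms: e, f2(e), f2(f2(e)), ...
So the Herbrand universe is infinite.

infinite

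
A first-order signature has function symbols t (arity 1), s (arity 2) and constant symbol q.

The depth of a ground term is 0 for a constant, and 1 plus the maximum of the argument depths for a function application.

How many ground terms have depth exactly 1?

2

Let N_k count ground terms of depth at most k. Each non-constant term of depth ≤ k is some function symbol applied to depth-≤(k−1) arguments, giving N_k = 1 + N_{k-1} + N_{k-1}^2.
N_0 = 1
N_1 = 1 + 1 + 1^2 = 3
Terms of depth exactly 1: N_1 − N_0 = 3 − 1 = 2.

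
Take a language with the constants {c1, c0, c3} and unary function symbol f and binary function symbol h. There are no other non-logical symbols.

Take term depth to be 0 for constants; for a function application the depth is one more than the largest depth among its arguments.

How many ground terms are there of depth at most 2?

If N_k denotes the number of depth-≤k ground terms, the 3 constants give N_0 = 3, and each function symbol of arity r contributes N_{k-1}^r new terms at level k: N_k = 3 + N_{k-1} + N_{k-1}^2.
N_0 = 3
N_1 = 3 + 3 + 3^2 = 15
N_2 = 3 + 15 + 15^2 = 243

243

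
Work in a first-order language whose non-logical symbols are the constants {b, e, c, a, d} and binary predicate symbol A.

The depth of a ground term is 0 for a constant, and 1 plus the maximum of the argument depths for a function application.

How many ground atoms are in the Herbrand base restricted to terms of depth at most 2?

25

First count ground terms of depth ≤ 2.
With no function symbols every ground term is a constant, so there are exactly 5 ground terms at every depth bound.
N_0 = 5
N_1 = 5
N_2 = 5
Explicitly: b, e, c, a, d.
So |H| = 5.
Each predicate of arity r yields |H|^r ground atoms (one per choice of an r-tuple from H):
  A: 5^2 = 25
Total ground atoms: 25.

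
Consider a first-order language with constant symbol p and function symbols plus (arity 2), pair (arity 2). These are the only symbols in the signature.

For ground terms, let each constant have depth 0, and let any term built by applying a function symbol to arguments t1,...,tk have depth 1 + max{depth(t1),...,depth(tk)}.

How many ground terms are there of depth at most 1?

3

If N_k denotes the number of depth-≤k ground terms, the 1 constant gives N_0 = 1, and each function symbol of arity r contributes N_{k-1}^r new terms at level k: N_k = 1 + N_{k-1}^2 + N_{k-1}^2.
N_0 = 1
N_1 = 1 + 1^2 + 1^2 = 3
Explicitly: p, plus(p, p), pair(p, p).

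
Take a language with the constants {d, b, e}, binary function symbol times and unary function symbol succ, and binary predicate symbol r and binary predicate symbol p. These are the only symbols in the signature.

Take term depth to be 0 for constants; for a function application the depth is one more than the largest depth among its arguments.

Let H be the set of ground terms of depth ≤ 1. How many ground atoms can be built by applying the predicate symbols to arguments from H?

First count ground terms of depth ≤ 1.
If N_k denotes the number of depth-≤k ground terms, the 3 constants give N_0 = 3, and each function symbol of arity r contributes N_{k-1}^r new terms at level k: N_k = 3 + N_{k-1}^2 + N_{k-1}.
N_0 = 3
N_1 = 3 + 3^2 + 3 = 15
So |H| = 15.
For each predicate symbol, the number of ground atoms is |H| raised to its arity; summing:
  r: 15^2 = 225;  p: 15^2 = 225
Total ground atoms: 225 + 225 = 450.

450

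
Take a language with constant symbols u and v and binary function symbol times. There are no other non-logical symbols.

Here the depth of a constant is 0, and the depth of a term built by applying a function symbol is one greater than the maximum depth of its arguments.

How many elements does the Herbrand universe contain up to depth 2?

Let N_k count ground terms of depth at most k. Each non-constant term of depth ≤ k is some function symbol applied to depth-≤(k−1) arguments, giving N_k = 2 + N_{k-1}^2.
N_0 = 2
N_1 = 2 + 2^2 = 6
N_2 = 2 + 6^2 = 38

38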